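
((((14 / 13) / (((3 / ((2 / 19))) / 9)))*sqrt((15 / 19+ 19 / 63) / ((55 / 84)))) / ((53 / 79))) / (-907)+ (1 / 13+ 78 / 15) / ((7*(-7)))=-7 / 65-4424*sqrt(4094310) / 12407846165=-0.11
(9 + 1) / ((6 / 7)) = 11.67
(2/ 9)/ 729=2/ 6561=0.00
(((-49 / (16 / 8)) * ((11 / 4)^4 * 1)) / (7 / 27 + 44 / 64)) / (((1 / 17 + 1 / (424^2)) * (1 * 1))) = -25157.37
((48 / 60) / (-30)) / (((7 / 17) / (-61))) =2074 / 525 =3.95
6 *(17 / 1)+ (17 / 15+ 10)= 1697 / 15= 113.13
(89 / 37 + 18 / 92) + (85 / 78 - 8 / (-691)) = 84908866 / 22933599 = 3.70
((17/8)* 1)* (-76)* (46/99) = -7429/99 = -75.04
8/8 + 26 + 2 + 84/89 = 2665/89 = 29.94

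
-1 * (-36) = 36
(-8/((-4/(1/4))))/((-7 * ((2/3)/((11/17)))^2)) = -1089/16184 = -0.07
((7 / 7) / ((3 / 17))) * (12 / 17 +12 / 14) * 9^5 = 523005.43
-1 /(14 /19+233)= -19 /4441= -0.00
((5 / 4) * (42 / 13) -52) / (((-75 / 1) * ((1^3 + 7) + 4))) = 1247 / 23400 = 0.05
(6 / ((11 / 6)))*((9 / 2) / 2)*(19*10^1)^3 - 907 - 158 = 50506116.82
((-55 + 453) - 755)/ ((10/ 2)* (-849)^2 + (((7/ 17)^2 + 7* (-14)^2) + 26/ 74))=-0.00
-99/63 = -11/7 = -1.57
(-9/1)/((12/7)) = -21/4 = -5.25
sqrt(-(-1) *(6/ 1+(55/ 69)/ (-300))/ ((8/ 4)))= sqrt(5710670)/ 1380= 1.73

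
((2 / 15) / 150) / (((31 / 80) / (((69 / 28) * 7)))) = 92 / 2325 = 0.04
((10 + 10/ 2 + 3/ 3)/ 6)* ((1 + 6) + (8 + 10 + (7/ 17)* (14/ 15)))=67.69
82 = 82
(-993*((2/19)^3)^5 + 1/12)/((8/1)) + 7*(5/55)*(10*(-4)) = -407901702165710250594199/16031270143547787003744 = -25.44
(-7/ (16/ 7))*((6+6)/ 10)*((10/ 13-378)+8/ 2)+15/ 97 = 17298117/ 12610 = 1371.78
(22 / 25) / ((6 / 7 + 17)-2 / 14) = 77 / 1550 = 0.05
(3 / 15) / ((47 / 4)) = 4 / 235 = 0.02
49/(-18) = -2.72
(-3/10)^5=-243/100000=-0.00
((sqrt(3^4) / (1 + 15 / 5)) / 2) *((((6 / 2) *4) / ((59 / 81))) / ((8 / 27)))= 62.55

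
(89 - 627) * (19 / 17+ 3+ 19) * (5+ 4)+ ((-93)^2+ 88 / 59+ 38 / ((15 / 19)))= -1553200999 / 15045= -103237.02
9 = 9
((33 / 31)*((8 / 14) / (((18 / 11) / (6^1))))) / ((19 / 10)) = 4840 / 4123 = 1.17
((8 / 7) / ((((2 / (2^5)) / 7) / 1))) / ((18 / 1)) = 64 / 9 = 7.11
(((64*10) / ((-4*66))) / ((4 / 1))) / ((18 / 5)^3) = -625 / 48114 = -0.01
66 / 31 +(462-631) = -5173 / 31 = -166.87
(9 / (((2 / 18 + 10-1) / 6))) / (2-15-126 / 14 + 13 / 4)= -324 / 1025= -0.32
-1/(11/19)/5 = -19/55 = -0.35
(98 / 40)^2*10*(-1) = -2401 / 40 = -60.02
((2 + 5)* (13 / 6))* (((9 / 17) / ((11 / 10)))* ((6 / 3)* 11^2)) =30030 / 17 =1766.47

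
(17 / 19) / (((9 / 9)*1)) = 17 / 19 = 0.89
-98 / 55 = -1.78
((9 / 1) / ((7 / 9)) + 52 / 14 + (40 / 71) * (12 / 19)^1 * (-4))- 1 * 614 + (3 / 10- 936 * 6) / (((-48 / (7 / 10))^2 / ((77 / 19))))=-604.98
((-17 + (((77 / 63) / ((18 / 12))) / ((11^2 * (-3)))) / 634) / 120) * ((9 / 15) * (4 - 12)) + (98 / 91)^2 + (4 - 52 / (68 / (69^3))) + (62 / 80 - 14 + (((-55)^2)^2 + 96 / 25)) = 1444321045096885213 / 162294046200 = 8899408.69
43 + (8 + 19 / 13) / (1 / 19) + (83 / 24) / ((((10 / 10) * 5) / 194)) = 278423 / 780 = 356.95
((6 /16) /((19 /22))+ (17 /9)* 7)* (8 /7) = 18682 /1197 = 15.61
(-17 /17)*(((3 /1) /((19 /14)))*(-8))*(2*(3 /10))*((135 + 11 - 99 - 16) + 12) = 456.25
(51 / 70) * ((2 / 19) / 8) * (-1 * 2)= -0.02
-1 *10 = -10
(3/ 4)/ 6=1/ 8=0.12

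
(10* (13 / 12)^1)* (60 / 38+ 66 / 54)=30.35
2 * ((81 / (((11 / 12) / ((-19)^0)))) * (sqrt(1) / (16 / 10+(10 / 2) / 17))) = 165240 / 1771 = 93.30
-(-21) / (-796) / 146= -21 / 116216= -0.00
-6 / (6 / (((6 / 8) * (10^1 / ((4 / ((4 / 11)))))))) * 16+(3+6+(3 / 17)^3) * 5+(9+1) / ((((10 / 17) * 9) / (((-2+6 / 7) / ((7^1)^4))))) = 278900445332 / 8174706309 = 34.12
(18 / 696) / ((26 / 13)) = 3 / 232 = 0.01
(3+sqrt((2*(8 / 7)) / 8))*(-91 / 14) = -39 / 2 - 13*sqrt(14) / 14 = -22.97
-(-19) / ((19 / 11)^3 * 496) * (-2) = -0.01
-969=-969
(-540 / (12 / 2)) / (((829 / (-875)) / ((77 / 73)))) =6063750 / 60517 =100.20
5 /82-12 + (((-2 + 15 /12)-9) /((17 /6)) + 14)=-962 /697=-1.38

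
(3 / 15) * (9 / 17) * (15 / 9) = 3 / 17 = 0.18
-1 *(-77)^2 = -5929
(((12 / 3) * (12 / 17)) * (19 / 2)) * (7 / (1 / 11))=35112 / 17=2065.41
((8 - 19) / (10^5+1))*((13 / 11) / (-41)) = 13 / 4100041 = 0.00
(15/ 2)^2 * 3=675/ 4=168.75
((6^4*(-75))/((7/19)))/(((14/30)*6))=-4617000/49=-94224.49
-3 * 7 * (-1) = 21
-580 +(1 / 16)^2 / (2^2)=-593919 / 1024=-580.00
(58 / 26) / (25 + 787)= 1 / 364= 0.00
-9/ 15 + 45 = 222/ 5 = 44.40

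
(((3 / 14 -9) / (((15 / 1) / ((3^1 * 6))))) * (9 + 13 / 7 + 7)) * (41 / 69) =-126075 / 1127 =-111.87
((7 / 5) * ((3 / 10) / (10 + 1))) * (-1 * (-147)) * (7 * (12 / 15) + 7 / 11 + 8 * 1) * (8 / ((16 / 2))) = 2417121 / 30250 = 79.90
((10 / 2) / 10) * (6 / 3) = 1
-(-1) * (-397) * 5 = -1985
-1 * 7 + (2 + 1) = -4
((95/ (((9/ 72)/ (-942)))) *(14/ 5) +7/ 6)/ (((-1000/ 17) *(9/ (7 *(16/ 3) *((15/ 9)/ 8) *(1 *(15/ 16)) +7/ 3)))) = 15743930741/ 432000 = 36444.28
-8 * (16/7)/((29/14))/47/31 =-256/42253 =-0.01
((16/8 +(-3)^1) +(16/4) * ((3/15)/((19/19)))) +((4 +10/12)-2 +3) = 169/30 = 5.63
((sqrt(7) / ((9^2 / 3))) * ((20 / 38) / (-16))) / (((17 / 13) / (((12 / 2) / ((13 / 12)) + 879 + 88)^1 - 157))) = -155 * sqrt(7) / 204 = -2.01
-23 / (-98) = 23 / 98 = 0.23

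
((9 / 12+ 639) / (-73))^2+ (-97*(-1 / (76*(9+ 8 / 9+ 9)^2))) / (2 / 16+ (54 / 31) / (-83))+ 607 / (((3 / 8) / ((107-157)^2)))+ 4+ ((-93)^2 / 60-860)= 304175585979508225201 / 75178745998800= 4046031.65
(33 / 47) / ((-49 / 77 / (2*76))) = -55176 / 329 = -167.71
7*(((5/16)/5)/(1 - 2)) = -7/16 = -0.44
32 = 32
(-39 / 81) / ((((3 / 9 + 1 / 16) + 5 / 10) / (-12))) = 6.45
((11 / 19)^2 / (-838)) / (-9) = 121 / 2722662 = 0.00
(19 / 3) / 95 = 1 / 15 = 0.07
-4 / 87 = -0.05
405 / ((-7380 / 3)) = -27 / 164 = -0.16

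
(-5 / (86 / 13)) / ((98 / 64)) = -1040 / 2107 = -0.49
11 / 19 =0.58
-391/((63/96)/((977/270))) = -6112112/2835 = -2155.95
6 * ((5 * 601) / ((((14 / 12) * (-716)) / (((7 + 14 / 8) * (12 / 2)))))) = -405675 / 358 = -1133.17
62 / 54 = 31 / 27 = 1.15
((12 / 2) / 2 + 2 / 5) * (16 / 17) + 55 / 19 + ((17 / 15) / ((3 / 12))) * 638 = 826033 / 285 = 2898.36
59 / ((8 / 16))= 118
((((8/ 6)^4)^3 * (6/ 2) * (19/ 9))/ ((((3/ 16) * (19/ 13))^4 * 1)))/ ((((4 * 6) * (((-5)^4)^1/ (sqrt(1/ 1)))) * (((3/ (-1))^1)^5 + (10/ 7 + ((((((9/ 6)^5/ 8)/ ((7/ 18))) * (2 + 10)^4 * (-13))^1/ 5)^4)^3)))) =21223634781481586602803200000000/ 242174931996542894338460068443040477756559595439307731905560062503486526143648177471943398441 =0.00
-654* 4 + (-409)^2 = 164665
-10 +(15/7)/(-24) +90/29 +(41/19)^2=-2.33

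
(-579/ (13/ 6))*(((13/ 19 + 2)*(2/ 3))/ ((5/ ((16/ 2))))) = -944928/ 1235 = -765.12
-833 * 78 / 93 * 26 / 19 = -563108 / 589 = -956.04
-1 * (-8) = 8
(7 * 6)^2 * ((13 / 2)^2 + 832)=1542177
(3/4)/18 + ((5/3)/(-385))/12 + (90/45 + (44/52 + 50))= 3811705/72072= 52.89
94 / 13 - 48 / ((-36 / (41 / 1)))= 2414 / 39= 61.90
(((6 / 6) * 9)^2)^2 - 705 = 5856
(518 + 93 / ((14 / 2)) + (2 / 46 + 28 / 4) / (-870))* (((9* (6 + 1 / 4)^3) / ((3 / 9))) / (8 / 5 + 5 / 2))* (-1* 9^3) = -953601061359375 / 1531432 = -622685866.14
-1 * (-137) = 137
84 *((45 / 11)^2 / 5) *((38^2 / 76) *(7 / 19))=238140 / 121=1968.10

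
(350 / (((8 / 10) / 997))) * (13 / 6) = 11340875 / 12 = 945072.92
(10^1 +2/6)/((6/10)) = 155/9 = 17.22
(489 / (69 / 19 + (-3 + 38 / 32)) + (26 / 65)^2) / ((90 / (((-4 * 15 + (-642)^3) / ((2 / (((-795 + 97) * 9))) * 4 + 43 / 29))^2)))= 120019163433953378511460492810656 / 1258814140422125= 95343037212552044.36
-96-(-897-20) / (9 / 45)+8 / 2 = 4493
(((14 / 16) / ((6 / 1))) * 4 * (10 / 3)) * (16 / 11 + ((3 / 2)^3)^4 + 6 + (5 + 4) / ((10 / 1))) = 217779569 / 811008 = 268.53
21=21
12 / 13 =0.92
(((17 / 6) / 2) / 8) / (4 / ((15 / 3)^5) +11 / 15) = 53125 / 220384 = 0.24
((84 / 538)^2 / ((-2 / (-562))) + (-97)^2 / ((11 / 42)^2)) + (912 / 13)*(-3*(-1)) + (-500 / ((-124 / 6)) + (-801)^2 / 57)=9966962469775755 / 67042249417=148666.89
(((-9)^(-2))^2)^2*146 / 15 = 146 / 645700815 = 0.00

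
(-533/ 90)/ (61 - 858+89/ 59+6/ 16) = 125788/ 16888275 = 0.01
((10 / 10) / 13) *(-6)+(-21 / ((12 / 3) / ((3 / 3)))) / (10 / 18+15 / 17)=-47049 / 11440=-4.11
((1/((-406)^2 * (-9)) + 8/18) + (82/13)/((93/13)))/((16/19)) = 386265497/245275968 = 1.57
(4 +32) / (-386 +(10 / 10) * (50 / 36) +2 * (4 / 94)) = -30456 / 325309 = -0.09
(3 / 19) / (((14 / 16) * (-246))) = -4 / 5453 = -0.00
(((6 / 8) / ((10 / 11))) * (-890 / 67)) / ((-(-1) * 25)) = -2937 / 6700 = -0.44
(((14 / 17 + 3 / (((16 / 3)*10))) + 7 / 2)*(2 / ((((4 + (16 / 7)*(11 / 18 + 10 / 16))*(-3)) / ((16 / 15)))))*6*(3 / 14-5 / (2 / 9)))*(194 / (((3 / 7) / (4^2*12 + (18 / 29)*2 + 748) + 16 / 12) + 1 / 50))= 619993346708736 / 70908217115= 8743.60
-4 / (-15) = 4 / 15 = 0.27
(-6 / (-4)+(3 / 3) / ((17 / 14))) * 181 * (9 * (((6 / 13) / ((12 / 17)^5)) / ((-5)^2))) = 1194266779 / 2995200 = 398.73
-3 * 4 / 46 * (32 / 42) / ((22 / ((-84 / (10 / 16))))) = 1536 / 1265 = 1.21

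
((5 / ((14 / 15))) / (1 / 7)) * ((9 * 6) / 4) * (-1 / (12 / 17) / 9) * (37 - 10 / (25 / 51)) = -21165 / 16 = -1322.81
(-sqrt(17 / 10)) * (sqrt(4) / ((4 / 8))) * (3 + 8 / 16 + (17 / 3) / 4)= -25.64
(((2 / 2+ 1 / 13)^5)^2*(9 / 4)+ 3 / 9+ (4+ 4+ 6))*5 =39401920352975 / 413575475547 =95.27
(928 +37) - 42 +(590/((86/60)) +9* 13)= 62420/43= 1451.63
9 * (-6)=-54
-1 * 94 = -94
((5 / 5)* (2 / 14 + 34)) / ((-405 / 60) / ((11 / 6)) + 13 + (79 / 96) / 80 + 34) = 20190720 / 25622723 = 0.79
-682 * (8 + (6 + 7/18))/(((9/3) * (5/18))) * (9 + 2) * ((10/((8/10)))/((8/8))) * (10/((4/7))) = -170014075/6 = -28335679.17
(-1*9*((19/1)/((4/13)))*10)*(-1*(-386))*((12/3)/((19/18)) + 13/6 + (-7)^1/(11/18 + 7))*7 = -20722320255/274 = -75628906.04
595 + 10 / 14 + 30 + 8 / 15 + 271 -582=33101 / 105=315.25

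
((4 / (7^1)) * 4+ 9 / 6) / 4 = 53 / 56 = 0.95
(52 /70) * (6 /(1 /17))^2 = 270504 /35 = 7728.69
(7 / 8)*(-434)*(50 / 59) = -37975 / 118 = -321.82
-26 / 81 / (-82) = 13 / 3321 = 0.00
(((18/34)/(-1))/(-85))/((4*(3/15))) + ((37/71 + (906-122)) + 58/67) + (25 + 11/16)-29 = 17202965323/21996368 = 782.08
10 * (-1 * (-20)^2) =-4000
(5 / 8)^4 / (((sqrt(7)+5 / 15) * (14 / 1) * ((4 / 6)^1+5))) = -5625 / 60440576+16875 * sqrt(7) / 60440576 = 0.00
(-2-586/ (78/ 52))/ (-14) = 589/ 21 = 28.05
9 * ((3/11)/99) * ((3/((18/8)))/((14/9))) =18/847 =0.02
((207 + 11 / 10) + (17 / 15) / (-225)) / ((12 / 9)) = 156.07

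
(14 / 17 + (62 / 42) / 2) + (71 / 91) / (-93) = 148977 / 95914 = 1.55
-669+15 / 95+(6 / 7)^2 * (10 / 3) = -666.39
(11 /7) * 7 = 11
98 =98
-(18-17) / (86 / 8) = -4 / 43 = -0.09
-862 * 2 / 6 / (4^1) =-431 / 6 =-71.83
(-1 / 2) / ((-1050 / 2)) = 1 / 1050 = 0.00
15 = 15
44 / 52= 11 / 13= 0.85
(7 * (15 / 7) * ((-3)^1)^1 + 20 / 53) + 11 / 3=-6512 / 159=-40.96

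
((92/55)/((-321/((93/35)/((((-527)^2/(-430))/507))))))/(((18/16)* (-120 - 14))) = -5348512/74182267005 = -0.00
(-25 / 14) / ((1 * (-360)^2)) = -1 / 72576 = -0.00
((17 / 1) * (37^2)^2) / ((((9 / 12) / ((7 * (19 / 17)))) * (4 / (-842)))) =-209879793746 / 3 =-69959931248.67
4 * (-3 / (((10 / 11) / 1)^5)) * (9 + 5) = -3382071 / 12500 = -270.57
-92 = -92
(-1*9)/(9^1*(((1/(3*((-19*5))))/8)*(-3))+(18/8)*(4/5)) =-760/153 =-4.97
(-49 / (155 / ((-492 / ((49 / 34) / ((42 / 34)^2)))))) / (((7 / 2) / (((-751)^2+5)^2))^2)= 3584532279443420870083413504 / 2635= 1360353806240387426976628.00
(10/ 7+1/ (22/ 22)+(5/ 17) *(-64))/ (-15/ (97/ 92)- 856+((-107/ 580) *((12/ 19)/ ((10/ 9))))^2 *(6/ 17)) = 71819473058750/ 3812083680829123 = 0.02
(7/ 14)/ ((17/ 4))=2/ 17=0.12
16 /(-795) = -16 /795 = -0.02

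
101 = 101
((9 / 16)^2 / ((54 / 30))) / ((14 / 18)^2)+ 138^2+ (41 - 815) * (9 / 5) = 1107076401 / 62720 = 17651.09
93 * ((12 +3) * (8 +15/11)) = 143685/11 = 13062.27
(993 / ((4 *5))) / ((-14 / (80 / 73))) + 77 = 37361 / 511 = 73.11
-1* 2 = -2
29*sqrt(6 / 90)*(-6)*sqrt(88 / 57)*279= -32364*sqrt(2090) / 95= -15574.41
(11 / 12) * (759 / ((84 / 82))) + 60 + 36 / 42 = 17761 / 24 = 740.04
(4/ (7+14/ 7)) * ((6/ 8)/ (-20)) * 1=-1/ 60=-0.02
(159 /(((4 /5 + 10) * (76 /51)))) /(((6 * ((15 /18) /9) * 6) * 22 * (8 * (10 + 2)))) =0.00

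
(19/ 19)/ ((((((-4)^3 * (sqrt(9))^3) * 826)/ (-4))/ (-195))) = -65/ 118944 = -0.00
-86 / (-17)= 86 / 17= 5.06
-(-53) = 53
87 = 87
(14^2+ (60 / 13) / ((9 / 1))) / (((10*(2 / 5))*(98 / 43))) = 41194 / 1911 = 21.56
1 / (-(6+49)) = -1 / 55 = -0.02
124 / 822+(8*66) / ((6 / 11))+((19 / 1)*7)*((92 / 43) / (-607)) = 10380819914 / 10727511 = 967.68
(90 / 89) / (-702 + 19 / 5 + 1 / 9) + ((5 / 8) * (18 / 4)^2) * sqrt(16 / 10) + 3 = 19.01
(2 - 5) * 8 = -24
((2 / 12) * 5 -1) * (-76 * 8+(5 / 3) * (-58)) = 1057 / 9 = 117.44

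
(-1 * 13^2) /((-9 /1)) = 169 /9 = 18.78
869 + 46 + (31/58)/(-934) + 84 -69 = 50379929/54172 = 930.00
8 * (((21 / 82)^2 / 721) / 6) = 21 / 173143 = 0.00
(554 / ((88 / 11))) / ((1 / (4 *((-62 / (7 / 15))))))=-257610 / 7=-36801.43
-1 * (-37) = 37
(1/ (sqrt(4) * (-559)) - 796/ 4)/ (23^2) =-222483/ 591422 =-0.38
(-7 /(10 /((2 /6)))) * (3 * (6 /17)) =-21 /85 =-0.25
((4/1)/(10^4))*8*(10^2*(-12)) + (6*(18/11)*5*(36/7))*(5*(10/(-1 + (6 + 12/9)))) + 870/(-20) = 142337079/73150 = 1945.82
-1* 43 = -43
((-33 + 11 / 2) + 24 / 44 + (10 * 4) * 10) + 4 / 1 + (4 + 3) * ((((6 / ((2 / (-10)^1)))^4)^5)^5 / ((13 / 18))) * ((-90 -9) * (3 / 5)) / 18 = -47144674086481468517891318306439971541697987682563475999999999999999999999999999999999999999999999999999999999999999999999999999999999999999999999892165 / 286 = -164841517784900239573046600000000000000000000000000000000000000000000000000000000000000000000000000000000000000000000000000000000000000000000000000000.00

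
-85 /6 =-14.17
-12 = -12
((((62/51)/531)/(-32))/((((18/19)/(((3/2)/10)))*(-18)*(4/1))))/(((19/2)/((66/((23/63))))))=2387/797264640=0.00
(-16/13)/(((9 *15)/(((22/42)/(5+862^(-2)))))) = -130775744/136924469955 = -0.00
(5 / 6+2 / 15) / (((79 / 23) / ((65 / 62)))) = 8671 / 29388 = 0.30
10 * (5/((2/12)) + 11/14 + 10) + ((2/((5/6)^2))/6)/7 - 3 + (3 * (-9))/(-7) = 71537/175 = 408.78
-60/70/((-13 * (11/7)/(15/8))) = 45/572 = 0.08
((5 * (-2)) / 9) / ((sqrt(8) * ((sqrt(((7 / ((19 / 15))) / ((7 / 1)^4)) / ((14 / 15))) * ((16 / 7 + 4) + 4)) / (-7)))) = 2401 * sqrt(19) / 1944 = 5.38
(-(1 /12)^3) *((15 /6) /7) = -5 /24192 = -0.00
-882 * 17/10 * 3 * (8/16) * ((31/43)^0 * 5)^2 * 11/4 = -1237005/8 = -154625.62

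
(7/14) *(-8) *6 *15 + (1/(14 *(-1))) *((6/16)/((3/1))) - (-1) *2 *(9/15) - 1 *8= -205413/560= -366.81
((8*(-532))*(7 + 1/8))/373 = -30324/373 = -81.30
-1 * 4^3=-64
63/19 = 3.32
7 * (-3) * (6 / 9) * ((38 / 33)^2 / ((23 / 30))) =-202160 / 8349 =-24.21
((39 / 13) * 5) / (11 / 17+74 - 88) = -1.12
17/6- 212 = -209.17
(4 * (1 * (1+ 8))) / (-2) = -18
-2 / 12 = -1 / 6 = -0.17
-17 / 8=-2.12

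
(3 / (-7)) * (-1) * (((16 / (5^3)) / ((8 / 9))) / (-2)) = -0.03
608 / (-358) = -304 / 179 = -1.70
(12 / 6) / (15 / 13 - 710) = -26 / 9215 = -0.00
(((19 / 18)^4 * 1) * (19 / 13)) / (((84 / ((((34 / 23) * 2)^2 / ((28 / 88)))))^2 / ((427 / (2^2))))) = 1526437038857599 / 73681992860931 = 20.72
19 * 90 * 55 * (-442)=-41570100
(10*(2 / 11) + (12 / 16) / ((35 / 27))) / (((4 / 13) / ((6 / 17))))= 143949 / 52360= 2.75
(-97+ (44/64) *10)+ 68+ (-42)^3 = -592881/8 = -74110.12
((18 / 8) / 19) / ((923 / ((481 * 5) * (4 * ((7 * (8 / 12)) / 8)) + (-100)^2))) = 7395 / 3692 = 2.00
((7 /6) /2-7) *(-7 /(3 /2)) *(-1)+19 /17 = -28.83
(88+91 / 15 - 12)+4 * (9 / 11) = 14081 / 165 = 85.34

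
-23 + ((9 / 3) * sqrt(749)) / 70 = -23 + 3 * sqrt(749) / 70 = -21.83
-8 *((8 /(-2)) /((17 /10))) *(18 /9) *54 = 2032.94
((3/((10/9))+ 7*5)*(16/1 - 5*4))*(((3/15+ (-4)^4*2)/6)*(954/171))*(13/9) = -1330454866/12825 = -103739.17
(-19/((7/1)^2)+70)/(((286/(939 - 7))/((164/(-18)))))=-14482348/7007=-2066.84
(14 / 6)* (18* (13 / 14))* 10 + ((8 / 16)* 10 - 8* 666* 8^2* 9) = -3068533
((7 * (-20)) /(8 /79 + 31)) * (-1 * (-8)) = -12640 /351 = -36.01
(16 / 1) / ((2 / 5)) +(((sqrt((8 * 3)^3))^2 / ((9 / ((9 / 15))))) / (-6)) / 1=-568 / 5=-113.60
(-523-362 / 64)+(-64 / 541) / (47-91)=-100672555 / 190432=-528.65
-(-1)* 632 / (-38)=-316 / 19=-16.63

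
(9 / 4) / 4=9 / 16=0.56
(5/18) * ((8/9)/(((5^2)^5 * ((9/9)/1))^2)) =4/1544952392578125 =0.00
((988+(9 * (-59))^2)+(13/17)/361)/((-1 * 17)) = -1736458026/104329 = -16644.06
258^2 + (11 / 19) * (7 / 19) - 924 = 23696117 / 361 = 65640.21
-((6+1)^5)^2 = -282475249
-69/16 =-4.31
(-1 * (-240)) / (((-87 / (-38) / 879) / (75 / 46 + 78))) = 4894061040 / 667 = 7337422.85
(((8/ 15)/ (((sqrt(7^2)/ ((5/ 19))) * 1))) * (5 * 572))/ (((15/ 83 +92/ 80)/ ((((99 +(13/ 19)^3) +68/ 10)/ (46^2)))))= 2303786193280/ 1066016266567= 2.16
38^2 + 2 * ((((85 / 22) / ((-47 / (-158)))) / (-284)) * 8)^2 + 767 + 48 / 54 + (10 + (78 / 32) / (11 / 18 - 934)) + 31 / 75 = 90564990808860320281 / 40747917720688200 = 2222.57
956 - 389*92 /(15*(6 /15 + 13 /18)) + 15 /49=-5788913 /4949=-1169.71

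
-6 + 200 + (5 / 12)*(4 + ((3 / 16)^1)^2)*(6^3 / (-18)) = 44499 / 256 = 173.82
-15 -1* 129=-144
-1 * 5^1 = -5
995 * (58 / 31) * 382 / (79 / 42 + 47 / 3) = 925899240 / 22847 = 40526.08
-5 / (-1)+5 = 10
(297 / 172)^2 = 88209 / 29584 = 2.98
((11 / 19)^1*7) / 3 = 77 / 57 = 1.35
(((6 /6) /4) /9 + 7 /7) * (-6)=-37 /6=-6.17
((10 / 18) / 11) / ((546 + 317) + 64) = 5 / 91773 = 0.00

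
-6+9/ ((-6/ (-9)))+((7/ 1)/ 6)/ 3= 71/ 9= 7.89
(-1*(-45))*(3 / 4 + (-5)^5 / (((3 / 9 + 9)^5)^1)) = 546678045 / 17210368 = 31.76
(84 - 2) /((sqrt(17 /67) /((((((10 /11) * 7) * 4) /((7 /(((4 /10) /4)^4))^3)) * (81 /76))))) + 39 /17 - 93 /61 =3321 * sqrt(1139) /8704850000000000 + 798 /1037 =0.77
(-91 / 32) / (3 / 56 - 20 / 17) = 10829 / 4276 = 2.53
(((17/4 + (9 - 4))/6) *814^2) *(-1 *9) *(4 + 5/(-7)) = -422901897/14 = -30207278.36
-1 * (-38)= 38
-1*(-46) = 46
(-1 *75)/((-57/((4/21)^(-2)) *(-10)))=-2205/608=-3.63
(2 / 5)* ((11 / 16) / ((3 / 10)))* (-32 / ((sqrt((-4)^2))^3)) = -11 / 24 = -0.46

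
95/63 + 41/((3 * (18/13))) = 11.38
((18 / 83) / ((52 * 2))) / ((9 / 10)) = 5 / 2158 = 0.00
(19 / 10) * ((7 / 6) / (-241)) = -133 / 14460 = -0.01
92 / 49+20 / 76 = 2.14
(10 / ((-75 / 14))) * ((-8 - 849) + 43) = 22792 / 15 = 1519.47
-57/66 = -19/22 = -0.86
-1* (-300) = 300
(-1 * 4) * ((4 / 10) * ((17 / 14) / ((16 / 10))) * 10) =-85 / 7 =-12.14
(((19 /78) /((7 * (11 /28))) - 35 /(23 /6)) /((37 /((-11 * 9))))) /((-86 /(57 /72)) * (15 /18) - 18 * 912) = -635664 /433702789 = -0.00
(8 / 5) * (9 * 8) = 576 / 5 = 115.20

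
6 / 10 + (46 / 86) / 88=11467 / 18920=0.61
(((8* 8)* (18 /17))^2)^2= 1761205026816 /83521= 21086972.46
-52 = -52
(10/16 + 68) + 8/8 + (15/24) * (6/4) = 1129/16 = 70.56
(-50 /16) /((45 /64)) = -40 /9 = -4.44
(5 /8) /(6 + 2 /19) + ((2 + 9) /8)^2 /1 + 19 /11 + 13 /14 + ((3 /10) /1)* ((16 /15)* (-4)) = 12036191 /3572800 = 3.37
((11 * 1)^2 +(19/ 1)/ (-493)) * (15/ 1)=894510/ 493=1814.42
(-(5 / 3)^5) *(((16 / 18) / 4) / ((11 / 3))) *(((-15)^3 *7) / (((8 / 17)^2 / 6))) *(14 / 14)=790234375 / 1584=498885.34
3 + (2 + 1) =6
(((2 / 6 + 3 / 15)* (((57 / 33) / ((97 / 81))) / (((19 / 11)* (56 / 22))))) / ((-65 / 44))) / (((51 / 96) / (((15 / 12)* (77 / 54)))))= -42592 / 107185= -0.40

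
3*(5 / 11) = 15 / 11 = 1.36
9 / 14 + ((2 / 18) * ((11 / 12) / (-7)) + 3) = 2743 / 756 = 3.63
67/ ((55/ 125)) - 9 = 1576/ 11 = 143.27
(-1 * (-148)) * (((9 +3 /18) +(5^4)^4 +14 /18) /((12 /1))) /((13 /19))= 1930847168094587 /702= 2750494541445.28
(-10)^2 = 100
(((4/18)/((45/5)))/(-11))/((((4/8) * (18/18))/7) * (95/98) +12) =-2744/14754069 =-0.00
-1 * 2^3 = -8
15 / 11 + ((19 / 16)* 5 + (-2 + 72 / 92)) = 24627 / 4048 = 6.08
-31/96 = -0.32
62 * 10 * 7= 4340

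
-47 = -47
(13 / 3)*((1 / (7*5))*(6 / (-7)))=-26 / 245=-0.11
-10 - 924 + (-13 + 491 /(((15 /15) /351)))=171394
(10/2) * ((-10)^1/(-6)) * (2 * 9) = 150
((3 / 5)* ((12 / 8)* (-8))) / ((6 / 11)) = -66 / 5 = -13.20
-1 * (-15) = 15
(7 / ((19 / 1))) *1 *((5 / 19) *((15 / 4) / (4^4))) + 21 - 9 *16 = -45468147 / 369664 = -123.00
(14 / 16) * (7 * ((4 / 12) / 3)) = 49 / 72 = 0.68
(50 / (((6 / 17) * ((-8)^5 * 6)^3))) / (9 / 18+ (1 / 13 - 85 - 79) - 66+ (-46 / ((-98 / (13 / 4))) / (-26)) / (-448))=1895075 / 23323790681956247666688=0.00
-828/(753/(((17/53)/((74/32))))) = -0.15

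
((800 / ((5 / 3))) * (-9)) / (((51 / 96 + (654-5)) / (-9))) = 248832 / 4157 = 59.86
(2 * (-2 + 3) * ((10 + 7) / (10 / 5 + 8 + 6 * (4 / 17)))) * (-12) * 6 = -20808 / 97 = -214.52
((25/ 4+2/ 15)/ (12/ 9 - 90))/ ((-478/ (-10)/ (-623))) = 34087/ 36328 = 0.94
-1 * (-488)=488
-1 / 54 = -0.02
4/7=0.57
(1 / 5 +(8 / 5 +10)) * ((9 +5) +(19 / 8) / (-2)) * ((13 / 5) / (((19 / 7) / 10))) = 220129 / 152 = 1448.22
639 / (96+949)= 639 / 1045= 0.61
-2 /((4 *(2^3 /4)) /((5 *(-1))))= 5 /4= 1.25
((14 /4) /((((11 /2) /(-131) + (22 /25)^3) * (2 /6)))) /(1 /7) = 300890625 /2617901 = 114.94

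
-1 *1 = -1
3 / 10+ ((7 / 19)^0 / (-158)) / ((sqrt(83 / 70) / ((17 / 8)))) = 0.29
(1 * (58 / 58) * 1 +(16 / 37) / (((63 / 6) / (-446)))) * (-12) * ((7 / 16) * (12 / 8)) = 40485 / 296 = 136.77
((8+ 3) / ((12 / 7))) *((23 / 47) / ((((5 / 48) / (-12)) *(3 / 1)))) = -28336 / 235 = -120.58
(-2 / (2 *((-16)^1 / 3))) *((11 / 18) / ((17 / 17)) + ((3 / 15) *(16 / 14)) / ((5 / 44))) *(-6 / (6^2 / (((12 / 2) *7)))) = -8261 / 2400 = -3.44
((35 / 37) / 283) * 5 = 175 / 10471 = 0.02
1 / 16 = 0.06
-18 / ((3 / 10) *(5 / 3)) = -36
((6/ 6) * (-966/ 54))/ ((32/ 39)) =-2093/ 96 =-21.80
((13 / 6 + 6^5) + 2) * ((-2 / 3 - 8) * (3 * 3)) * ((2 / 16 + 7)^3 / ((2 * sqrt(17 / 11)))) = -112384927629 * sqrt(187) / 17408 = -88283592.10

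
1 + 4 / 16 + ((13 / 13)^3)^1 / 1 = 9 / 4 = 2.25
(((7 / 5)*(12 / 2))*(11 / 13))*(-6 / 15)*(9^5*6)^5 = -5158114271117665454776369550976 / 325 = -15871120834208201399311910000.00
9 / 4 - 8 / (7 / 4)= -65 / 28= -2.32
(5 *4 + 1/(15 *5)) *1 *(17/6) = 56.70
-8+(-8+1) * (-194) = 1350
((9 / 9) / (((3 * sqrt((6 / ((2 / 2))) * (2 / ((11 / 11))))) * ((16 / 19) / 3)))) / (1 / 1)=19 * sqrt(3) / 96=0.34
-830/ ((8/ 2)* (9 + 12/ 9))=-1245/ 62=-20.08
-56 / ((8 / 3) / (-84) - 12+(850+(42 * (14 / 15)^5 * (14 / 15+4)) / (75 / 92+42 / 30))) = -37916353125 / 612223092827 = -0.06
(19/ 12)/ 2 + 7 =7.79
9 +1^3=10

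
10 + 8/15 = 158/15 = 10.53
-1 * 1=-1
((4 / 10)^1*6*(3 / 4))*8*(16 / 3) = 384 / 5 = 76.80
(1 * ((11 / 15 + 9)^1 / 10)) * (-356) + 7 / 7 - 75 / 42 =-364657 / 1050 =-347.29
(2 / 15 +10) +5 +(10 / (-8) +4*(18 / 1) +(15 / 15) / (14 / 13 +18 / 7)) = 107266 / 1245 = 86.16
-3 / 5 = -0.60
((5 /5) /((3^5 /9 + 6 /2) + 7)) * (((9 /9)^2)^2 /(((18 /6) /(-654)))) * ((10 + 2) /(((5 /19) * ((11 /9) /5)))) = -447336 /407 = -1099.11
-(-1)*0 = 0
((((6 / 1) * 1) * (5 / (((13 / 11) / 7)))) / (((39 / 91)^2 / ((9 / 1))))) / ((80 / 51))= 577269 / 104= 5550.66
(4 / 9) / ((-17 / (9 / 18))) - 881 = -134795 / 153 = -881.01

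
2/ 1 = 2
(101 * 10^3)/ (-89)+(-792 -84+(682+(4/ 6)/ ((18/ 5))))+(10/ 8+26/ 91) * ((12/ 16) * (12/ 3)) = -89086649/ 67284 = -1324.04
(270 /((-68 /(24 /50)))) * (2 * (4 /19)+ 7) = -22842 /1615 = -14.14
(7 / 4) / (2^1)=0.88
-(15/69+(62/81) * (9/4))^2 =-644809/171396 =-3.76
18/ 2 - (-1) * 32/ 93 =869/ 93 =9.34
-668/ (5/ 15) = -2004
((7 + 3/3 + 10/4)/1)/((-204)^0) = 21/2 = 10.50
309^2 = 95481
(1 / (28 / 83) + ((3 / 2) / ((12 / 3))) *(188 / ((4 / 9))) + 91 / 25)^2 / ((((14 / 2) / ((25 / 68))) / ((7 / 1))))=53509405041 / 5331200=10037.03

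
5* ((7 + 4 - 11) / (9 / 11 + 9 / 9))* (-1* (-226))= 0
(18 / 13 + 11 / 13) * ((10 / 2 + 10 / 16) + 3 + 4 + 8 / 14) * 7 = 21431 / 104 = 206.07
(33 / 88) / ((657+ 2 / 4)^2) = 3 / 3458450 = 0.00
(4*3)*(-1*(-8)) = 96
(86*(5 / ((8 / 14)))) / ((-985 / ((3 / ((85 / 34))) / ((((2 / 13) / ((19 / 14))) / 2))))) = -16.17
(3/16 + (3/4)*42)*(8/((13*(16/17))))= 663/32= 20.72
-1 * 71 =-71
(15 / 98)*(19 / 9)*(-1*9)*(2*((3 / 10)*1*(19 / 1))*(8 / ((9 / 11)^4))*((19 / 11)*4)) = -146069264 / 35721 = -4089.17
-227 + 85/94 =-21253/94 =-226.10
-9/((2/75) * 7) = -48.21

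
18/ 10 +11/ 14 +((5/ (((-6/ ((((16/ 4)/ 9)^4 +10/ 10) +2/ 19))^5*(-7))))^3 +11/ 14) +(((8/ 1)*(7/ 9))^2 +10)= 1145831587568018874345953472170267281524471099154441234196340816614310428669804350420787975053/ 21998215935442807638906426423682027762673430224965374124717726104630807361251435286822748160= 52.09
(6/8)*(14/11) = 21/22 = 0.95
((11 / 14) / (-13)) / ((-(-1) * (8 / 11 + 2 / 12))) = -363 / 5369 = -0.07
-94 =-94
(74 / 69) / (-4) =-37 / 138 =-0.27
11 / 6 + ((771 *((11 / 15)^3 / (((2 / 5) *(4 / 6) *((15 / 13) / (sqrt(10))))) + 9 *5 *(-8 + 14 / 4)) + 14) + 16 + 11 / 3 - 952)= -157044 + 4446871 *sqrt(10) / 4500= -153919.06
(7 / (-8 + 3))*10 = -14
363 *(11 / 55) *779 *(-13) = -3676101 / 5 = -735220.20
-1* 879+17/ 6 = -5257/ 6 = -876.17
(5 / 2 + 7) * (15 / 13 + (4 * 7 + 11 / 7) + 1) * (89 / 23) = 4881917 / 4186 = 1166.25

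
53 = 53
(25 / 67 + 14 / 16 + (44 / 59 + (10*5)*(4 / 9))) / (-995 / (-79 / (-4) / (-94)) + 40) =0.01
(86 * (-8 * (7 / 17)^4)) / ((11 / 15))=-24778320 / 918731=-26.97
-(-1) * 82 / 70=1.17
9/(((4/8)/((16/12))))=24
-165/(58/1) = -165/58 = -2.84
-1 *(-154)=154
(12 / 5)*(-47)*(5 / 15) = -188 / 5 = -37.60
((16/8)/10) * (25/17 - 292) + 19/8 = -37897/680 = -55.73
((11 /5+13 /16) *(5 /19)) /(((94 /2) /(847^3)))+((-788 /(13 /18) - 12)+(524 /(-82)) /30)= 1170682131176021 /114232560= 10248235.10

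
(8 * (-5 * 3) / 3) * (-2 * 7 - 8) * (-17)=-14960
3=3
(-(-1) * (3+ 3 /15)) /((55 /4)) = 64 /275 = 0.23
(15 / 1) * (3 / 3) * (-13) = -195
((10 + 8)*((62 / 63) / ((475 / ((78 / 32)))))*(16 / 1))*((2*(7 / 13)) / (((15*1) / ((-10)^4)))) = 19840 / 19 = 1044.21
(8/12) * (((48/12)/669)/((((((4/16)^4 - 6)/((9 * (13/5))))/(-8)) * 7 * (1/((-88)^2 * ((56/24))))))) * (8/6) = 6597640192/15403725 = 428.31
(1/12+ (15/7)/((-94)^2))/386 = 0.00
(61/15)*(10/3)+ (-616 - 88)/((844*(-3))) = 26270/1899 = 13.83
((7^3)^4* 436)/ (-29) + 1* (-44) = -6034801220912/ 29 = -208096593824.55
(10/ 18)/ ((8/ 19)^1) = 1.32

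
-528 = -528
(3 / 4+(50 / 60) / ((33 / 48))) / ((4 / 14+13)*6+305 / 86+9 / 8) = 155918 / 6705633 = 0.02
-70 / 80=-7 / 8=-0.88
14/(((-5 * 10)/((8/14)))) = -4/25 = -0.16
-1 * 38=-38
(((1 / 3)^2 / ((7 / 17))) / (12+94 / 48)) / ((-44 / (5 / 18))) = -17 / 139293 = -0.00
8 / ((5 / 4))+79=427 / 5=85.40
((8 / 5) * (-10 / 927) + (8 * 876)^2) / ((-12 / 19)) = -216252695732 / 2781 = -77760767.97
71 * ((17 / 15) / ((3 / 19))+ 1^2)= 26128 / 45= 580.62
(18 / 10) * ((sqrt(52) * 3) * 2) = 108 * sqrt(13) / 5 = 77.88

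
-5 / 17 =-0.29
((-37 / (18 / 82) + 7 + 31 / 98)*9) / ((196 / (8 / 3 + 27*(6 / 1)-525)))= 153732253 / 57624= 2667.85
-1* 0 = 0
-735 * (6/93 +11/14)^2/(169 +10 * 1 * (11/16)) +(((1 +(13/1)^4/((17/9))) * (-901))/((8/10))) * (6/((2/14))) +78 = -322385869333113/450709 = -715286070.02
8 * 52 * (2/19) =832/19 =43.79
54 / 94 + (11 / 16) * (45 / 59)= 1.10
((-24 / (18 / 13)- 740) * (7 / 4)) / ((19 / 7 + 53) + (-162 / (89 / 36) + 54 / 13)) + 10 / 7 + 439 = 81173191 / 120330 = 674.59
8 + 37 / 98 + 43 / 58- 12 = -4094 / 1421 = -2.88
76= 76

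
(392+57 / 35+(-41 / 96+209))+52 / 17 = 34572469 / 57120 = 605.26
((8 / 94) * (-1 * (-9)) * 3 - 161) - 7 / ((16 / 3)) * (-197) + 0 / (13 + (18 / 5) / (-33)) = 75095 / 752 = 99.86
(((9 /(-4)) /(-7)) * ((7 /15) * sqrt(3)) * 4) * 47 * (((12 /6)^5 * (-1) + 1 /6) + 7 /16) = -70829 * sqrt(3) /80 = -1533.49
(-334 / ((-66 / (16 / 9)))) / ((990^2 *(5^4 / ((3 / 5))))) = 668 / 75804609375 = 0.00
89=89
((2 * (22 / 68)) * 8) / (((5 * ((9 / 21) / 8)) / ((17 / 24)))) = 616 / 45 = 13.69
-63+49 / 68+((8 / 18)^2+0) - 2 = -352963 / 5508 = -64.08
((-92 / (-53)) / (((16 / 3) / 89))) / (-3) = -2047 / 212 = -9.66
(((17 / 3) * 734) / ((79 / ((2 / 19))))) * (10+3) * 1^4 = 324428 / 4503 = 72.05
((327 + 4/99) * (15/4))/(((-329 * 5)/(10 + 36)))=-744671/21714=-34.29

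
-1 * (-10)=10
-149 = -149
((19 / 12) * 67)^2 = 1620529 / 144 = 11253.67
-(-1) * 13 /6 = 13 /6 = 2.17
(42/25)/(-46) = -21/575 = -0.04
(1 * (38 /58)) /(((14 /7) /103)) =1957 /58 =33.74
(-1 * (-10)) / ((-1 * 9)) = -10 / 9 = -1.11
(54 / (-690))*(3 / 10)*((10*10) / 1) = -54 / 23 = -2.35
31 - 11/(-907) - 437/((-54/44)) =9479354/24489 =387.09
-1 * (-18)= 18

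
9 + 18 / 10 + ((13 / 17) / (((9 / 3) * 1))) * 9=1113 / 85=13.09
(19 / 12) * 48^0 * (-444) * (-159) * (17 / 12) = 633403 / 4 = 158350.75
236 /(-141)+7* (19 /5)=17573 /705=24.93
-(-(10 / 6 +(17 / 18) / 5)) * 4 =334 / 45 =7.42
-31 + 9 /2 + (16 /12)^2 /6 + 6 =-1091 /54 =-20.20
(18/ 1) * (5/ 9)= 10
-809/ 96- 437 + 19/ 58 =-445.10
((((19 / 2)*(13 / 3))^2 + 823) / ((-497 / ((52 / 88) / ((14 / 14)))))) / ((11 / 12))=-1178281 / 360822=-3.27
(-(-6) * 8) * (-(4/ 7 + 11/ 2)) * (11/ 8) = -2805/ 7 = -400.71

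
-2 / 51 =-0.04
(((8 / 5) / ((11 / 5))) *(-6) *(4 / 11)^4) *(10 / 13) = -122880 / 2093663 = -0.06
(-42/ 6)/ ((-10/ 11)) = 7.70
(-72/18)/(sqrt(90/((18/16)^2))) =-3 *sqrt(10)/20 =-0.47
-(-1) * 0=0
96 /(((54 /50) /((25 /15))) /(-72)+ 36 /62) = 992000 /5907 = 167.94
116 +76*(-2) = -36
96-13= 83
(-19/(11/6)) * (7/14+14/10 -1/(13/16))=-4959/715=-6.94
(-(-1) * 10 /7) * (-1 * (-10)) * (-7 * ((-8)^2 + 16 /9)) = -59200 /9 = -6577.78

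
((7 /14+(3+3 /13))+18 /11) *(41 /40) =12587 /2288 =5.50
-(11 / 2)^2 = -121 / 4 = -30.25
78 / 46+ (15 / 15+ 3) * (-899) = -82669 / 23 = -3594.30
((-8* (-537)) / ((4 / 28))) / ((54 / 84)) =140336 / 3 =46778.67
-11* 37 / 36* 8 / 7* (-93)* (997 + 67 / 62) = 8395189 / 7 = 1199312.71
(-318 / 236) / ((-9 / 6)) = 53 / 59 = 0.90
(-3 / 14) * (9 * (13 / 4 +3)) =-675 / 56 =-12.05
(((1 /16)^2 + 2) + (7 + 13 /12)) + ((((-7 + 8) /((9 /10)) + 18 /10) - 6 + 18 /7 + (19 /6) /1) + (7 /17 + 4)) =23508139 /1370880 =17.15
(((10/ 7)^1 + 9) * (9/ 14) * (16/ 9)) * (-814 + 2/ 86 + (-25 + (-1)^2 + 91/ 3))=-60844624/ 6321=-9625.79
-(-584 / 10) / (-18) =-146 / 45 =-3.24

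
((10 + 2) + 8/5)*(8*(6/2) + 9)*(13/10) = 14586/25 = 583.44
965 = 965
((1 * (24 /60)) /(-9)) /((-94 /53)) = 53 /2115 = 0.03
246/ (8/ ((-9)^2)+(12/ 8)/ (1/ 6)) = 19926/ 737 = 27.04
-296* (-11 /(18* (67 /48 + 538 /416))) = 169312 /2517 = 67.27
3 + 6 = 9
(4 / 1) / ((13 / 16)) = 64 / 13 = 4.92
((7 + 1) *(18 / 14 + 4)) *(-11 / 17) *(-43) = 140008 / 119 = 1176.54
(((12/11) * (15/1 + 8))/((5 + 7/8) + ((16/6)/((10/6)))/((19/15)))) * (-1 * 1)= -41952/11935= -3.52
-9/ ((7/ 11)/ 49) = -693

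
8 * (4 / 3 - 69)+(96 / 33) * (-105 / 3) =-21224 / 33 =-643.15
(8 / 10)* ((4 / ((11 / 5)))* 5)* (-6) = -480 / 11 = -43.64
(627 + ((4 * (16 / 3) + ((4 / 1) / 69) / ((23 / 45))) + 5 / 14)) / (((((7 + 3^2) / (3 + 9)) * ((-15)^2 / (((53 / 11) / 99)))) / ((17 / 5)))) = 103904221 / 290344824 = 0.36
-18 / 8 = -9 / 4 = -2.25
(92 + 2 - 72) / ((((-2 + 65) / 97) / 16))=34144 / 63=541.97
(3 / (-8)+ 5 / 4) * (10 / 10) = 7 / 8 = 0.88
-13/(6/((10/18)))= -65/54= -1.20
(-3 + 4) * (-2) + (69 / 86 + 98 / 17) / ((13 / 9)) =48397 / 19006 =2.55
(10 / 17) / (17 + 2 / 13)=130 / 3791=0.03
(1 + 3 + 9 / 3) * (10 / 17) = 70 / 17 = 4.12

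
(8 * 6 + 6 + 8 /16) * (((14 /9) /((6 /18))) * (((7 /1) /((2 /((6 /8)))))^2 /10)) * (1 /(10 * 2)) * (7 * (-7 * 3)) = -16487667 /12800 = -1288.10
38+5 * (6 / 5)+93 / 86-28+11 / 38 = 17.37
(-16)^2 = 256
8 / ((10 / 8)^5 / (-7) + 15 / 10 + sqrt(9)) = 57344 / 29131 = 1.97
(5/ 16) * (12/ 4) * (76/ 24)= 95/ 32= 2.97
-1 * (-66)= 66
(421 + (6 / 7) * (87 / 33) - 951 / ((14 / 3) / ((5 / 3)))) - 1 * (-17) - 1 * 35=10105 / 154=65.62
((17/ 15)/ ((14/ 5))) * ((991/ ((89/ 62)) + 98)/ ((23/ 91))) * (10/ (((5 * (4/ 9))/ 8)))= 93037464/ 2047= 45450.64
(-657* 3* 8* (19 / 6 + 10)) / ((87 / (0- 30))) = 2076120 / 29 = 71590.34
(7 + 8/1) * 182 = 2730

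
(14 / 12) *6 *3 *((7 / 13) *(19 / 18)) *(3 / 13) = 931 / 338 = 2.75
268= 268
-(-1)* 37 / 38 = 37 / 38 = 0.97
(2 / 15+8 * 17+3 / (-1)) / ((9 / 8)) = 15976 / 135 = 118.34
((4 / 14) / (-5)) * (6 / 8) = -3 / 70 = -0.04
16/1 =16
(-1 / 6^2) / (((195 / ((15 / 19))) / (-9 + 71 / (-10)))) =161 / 88920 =0.00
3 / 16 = 0.19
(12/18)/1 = 2/3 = 0.67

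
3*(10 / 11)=30 / 11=2.73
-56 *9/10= -252/5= -50.40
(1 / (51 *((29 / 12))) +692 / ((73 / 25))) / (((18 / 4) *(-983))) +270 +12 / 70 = 334460342112 / 1238201545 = 270.12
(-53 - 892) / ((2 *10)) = -189 / 4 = -47.25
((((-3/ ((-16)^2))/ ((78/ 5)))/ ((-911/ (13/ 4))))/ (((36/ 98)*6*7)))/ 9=35/ 1813487616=0.00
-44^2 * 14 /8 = -3388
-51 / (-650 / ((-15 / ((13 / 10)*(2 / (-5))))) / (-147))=-112455 / 338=-332.71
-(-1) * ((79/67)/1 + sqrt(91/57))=79/67 + sqrt(5187)/57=2.44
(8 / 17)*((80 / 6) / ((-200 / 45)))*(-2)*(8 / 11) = 384 / 187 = 2.05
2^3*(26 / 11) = 208 / 11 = 18.91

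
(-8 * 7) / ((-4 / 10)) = 140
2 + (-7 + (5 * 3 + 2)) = 12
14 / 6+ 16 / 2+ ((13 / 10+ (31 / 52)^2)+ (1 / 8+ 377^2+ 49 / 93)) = 178723213243 / 1257360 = 142141.64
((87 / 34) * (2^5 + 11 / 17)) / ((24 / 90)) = 724275 / 2312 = 313.27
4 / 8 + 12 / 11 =1.59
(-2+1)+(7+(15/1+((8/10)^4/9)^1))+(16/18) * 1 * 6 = 148381/5625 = 26.38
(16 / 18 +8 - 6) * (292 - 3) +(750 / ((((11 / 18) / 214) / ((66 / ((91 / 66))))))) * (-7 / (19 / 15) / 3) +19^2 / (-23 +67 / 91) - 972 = -104303182028521 / 4503798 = -23158938.75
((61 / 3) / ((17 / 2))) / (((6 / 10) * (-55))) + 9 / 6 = 4805 / 3366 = 1.43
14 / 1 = 14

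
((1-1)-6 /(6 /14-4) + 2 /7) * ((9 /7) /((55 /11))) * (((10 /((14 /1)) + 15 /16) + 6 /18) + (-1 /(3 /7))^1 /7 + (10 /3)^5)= 96706613 /463050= 208.85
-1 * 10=-10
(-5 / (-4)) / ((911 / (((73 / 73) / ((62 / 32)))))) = 20 / 28241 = 0.00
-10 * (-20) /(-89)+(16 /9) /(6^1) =-4688 /2403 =-1.95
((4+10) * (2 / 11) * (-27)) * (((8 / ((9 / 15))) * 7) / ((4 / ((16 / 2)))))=-141120 / 11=-12829.09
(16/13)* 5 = 6.15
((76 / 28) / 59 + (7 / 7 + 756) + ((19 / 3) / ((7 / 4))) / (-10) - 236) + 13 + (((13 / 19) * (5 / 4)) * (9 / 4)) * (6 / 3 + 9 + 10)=1081182167 / 1883280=574.10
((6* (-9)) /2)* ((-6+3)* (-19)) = -1539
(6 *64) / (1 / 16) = 6144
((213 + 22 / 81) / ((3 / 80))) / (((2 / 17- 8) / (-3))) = 11747000 / 5427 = 2164.55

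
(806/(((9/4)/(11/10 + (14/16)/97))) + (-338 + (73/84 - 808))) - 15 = -762.86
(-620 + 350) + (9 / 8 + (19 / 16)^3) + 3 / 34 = -18599557 / 69632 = -267.11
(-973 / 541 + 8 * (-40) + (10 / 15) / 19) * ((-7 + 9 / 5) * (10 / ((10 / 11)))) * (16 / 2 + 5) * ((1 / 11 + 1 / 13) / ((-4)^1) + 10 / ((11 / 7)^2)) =1626291382976 / 1696035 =958878.43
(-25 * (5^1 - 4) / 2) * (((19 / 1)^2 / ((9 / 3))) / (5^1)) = -1805 / 6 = -300.83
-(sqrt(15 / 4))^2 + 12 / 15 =-59 / 20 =-2.95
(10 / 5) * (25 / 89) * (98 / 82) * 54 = 132300 / 3649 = 36.26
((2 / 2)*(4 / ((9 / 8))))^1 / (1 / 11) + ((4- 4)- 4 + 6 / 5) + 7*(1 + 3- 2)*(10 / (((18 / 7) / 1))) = 4084 / 45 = 90.76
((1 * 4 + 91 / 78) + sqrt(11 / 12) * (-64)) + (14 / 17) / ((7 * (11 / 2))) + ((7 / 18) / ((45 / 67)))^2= 677659057 / 122690700 -32 * sqrt(33) / 3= -55.75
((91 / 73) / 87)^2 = 8281 / 40335201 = 0.00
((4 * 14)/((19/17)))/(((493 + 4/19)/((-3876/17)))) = -217056/9371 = -23.16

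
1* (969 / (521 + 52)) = 323 / 191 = 1.69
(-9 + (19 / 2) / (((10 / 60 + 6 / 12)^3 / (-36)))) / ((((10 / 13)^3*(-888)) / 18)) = 30667923 / 592000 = 51.80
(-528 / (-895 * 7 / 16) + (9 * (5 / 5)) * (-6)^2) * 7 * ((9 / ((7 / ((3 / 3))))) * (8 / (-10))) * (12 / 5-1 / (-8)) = -926410986 / 156625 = -5914.83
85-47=38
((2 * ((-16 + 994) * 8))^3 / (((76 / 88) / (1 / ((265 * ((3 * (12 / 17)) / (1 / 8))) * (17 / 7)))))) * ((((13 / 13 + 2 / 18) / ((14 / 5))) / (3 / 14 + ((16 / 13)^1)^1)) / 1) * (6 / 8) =22195598064640 / 264841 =83807258.18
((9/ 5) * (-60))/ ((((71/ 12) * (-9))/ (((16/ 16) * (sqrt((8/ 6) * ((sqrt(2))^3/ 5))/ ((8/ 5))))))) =1.10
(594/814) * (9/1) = 243/37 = 6.57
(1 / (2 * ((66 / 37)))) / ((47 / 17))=629 / 6204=0.10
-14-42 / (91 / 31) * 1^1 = -368 / 13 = -28.31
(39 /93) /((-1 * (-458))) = 13 /14198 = 0.00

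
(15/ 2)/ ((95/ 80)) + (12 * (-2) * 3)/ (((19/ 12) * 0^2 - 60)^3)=360019/ 57000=6.32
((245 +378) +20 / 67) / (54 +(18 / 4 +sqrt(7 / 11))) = 107492814 / 10086917 - 167044 * sqrt(77) / 10086917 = 10.51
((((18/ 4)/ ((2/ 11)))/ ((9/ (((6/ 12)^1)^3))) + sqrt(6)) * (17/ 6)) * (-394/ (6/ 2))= -3349 * sqrt(6)/ 9 - 36839/ 288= -1039.40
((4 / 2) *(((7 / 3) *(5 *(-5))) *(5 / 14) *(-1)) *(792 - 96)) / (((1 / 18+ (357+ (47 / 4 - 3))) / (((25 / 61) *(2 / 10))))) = 5220000 / 803309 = 6.50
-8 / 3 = -2.67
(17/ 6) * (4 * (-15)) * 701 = -119170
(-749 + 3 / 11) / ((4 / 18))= -37062 / 11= -3369.27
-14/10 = -7/5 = -1.40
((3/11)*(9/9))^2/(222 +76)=9/36058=0.00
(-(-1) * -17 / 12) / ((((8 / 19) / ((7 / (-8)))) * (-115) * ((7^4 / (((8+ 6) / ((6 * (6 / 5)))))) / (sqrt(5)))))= -323 * sqrt(5) / 15579648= -0.00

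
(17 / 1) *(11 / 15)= 187 / 15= 12.47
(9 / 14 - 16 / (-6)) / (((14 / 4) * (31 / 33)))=1529 / 1519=1.01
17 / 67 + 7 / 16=0.69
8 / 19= 0.42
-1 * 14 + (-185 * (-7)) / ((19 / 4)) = 4914 / 19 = 258.63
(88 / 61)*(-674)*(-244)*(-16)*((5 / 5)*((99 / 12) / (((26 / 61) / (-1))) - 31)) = 2484935552 / 13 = 191148888.62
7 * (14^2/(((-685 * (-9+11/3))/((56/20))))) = 7203/6850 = 1.05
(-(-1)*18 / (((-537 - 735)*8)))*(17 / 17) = -0.00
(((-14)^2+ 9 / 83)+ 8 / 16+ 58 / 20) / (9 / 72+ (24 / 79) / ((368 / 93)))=171931808 / 173885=988.77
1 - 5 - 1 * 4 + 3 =-5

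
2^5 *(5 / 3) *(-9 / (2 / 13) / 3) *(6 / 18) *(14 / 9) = -14560 / 27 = -539.26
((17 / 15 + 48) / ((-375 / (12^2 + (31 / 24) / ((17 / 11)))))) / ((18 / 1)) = -43551541 / 41310000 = -1.05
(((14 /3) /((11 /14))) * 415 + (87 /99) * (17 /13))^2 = 1119179915569 /184041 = 6081144.50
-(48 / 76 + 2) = -50 / 19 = -2.63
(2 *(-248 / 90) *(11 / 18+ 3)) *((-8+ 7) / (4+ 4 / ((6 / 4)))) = 403 / 135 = 2.99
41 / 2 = 20.50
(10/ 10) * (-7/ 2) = -7/ 2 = -3.50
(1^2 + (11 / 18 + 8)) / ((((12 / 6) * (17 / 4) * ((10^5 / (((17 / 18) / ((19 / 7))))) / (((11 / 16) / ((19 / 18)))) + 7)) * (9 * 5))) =13321 / 233931711015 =0.00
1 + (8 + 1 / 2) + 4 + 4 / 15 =413 / 30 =13.77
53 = 53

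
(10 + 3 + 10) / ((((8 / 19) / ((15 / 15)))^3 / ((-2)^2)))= 157757 / 128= 1232.48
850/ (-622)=-425/ 311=-1.37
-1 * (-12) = 12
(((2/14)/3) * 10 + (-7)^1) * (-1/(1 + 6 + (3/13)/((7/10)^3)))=0.85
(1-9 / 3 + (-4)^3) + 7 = -59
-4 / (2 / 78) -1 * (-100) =-56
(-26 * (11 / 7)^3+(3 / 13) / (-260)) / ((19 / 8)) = -233938618 / 5506865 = -42.48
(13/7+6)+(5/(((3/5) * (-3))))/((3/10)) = -265/189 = -1.40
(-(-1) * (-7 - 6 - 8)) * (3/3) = -21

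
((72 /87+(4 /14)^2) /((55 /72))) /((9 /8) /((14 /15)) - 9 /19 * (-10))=3142144 /15686825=0.20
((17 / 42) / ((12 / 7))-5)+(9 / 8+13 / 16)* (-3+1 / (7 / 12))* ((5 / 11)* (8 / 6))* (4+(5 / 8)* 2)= -20101 / 1584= -12.69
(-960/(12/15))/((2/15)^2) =-67500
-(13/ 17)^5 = -371293/ 1419857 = -0.26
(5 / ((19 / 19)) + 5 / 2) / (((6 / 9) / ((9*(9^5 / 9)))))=2657205 / 4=664301.25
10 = 10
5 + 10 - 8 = 7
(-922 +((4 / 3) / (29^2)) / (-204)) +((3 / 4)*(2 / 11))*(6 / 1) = -1303843520 / 1415403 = -921.18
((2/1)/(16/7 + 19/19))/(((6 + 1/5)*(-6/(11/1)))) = -385/2139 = -0.18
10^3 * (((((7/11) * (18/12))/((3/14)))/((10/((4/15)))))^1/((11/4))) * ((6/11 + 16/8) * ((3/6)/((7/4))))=125440/3993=31.41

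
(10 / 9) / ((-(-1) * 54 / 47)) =235 / 243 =0.97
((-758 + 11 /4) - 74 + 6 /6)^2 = 10975969 /16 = 685998.06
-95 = -95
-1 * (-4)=4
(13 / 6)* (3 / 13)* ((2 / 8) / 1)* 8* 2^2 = 4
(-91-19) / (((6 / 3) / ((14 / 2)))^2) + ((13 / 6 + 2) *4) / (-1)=-1364.17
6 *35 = 210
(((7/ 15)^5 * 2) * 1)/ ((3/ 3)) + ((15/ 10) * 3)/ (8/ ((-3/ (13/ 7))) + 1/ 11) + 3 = 3613425169/ 1705556250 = 2.12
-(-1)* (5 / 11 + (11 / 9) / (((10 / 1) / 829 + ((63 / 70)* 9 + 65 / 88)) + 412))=6952063505 / 15197440599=0.46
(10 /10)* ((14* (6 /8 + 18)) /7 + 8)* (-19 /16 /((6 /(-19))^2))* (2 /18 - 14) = 7525.19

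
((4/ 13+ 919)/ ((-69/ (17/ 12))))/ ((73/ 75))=-5079175/ 261924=-19.39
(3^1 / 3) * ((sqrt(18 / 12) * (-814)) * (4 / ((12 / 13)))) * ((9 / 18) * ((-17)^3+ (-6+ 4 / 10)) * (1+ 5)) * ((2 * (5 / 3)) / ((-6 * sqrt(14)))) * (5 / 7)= -650607815 * sqrt(21) / 441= -6760679.27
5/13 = 0.38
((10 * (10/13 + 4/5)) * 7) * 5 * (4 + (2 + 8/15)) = 46648/13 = 3588.31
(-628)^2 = 394384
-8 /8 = -1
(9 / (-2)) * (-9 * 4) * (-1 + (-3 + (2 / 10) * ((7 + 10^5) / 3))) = 5397138 / 5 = 1079427.60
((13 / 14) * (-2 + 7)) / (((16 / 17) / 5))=5525 / 224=24.67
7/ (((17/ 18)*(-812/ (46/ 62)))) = -207/ 30566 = -0.01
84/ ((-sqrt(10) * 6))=-7 * sqrt(10)/ 5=-4.43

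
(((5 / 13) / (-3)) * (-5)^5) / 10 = 3125 / 78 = 40.06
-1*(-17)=17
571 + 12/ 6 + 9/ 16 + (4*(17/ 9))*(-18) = 437.56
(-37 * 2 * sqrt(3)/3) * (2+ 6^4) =-55455.65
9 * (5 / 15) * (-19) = -57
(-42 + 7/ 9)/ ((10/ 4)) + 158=6368/ 45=141.51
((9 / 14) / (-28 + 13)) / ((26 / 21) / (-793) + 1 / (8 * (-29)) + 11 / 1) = -63684 / 16336835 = -0.00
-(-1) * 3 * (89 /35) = 267 /35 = 7.63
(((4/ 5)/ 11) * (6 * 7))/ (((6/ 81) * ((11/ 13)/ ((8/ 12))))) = 19656/ 605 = 32.49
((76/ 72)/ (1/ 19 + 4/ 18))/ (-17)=-361/ 1598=-0.23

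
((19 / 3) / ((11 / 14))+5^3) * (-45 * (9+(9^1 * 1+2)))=-1317300 / 11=-119754.55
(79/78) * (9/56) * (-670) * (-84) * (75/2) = 17863875/52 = 343536.06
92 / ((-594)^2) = 23 / 88209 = 0.00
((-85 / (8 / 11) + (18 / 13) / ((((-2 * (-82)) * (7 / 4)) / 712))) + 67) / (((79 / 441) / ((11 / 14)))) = -137227959 / 673712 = -203.69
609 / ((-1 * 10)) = -609 / 10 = -60.90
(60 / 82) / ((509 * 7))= 30 / 146083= 0.00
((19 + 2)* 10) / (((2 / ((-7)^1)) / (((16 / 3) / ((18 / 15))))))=-9800 / 3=-3266.67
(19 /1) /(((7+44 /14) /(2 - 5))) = -399 /71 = -5.62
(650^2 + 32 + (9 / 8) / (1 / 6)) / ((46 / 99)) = 7275015 / 8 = 909376.88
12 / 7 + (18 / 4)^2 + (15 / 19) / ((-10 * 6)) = 5839 / 266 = 21.95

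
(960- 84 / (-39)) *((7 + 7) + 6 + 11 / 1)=387748 / 13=29826.77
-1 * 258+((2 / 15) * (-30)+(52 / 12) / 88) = -69155 / 264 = -261.95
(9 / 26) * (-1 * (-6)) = 27 / 13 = 2.08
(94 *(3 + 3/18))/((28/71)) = 63403/84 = 754.80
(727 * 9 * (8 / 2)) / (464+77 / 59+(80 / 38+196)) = 29338812 / 743683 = 39.45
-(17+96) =-113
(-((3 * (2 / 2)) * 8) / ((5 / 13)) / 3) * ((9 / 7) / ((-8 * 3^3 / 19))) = 247 / 105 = 2.35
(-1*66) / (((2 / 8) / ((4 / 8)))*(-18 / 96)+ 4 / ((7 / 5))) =-14784 / 619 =-23.88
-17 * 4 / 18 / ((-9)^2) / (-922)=0.00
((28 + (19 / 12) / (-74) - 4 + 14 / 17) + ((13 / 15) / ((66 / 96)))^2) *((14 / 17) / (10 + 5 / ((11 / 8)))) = 25308516961 / 15879105000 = 1.59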